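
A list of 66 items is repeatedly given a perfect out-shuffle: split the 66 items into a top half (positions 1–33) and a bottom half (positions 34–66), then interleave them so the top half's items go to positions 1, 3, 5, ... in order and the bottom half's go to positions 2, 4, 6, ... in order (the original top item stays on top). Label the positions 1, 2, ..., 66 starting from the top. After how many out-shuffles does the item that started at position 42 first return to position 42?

Follow position 42 under repeated out-shuffles:
42 → 18 → 35 → 4 → 7 → 13 → 25 → 49 → 32 → 63 → 60 → 54 → 42
It first returns after 12 out-shuffles.

12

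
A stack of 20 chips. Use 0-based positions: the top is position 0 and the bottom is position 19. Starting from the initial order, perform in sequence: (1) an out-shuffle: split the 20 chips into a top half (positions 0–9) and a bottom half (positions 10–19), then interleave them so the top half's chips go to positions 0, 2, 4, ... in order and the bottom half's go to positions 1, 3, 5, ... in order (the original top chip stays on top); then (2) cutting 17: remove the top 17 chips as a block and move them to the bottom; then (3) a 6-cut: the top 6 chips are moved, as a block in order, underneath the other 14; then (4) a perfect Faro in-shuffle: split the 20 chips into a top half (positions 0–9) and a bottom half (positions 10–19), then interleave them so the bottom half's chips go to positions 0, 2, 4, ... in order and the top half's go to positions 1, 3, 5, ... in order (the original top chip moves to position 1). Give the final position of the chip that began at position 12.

Track the chip from position 12 forward through each operation:
  after op 1 (out-shuffle): 12 → 5
  after op 2 (cut 17): 5 → 8
  after op 3 (cut 6): 8 → 2
  after op 4 (in-shuffle): 2 → 5

5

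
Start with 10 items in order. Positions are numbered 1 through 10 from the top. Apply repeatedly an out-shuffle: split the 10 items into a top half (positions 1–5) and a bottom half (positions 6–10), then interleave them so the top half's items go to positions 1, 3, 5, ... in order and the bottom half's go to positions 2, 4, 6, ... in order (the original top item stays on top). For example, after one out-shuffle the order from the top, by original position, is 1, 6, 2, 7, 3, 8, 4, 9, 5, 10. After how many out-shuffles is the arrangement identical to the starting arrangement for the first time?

The out-shuffle permutes the 10 positions with cycle lengths [1, 1, 2, 6].
Every item is home exactly when every cycle has completed a whole number of laps, i.e. after lcm(1, 2, 6) = 6 out-shuffles.

6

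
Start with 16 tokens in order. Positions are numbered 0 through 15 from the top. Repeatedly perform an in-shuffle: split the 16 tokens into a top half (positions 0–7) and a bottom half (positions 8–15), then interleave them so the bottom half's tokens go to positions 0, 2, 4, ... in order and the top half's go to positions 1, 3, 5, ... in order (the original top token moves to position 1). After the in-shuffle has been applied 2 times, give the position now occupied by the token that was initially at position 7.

14

Track the token's position through each in-shuffle:
7 → 15 → 14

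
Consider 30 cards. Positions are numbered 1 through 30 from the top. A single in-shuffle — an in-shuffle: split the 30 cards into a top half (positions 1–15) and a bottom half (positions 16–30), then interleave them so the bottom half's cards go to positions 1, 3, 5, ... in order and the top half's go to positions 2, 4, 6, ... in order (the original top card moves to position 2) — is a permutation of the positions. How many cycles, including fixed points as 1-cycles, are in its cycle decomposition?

Trace each unvisited position around until it returns:
(1 2 4 8 16) (3 6 12 24 17) (5 10 20 9 18) (7 14 28 25 19) (11 22 13 26 21) (15 30 29 27 23)
6 cycles in total.

6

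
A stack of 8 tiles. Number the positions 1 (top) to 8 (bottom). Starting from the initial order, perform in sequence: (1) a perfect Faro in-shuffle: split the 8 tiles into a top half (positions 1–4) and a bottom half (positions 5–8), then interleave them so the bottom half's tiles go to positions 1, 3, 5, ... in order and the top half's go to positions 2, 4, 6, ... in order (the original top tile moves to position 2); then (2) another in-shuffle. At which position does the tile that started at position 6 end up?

Track the tile from position 6 forward through each operation:
  after op 1 (in-shuffle): 6 → 3
  after op 2 (in-shuffle): 3 → 6

6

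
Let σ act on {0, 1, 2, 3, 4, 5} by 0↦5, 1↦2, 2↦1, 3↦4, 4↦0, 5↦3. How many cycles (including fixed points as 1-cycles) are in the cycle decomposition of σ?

Cycle decomposition: (0 5 3 4) (1 2).
2 cycles.

2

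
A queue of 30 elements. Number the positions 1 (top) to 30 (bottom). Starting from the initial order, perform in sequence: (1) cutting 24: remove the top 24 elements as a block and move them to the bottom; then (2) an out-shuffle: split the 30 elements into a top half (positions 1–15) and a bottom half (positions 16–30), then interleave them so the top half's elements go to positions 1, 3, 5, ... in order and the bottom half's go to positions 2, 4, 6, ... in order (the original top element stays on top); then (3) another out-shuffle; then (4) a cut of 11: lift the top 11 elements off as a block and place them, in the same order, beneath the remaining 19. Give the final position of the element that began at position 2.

18

Track the element from position 2 forward through each operation:
  after op 1 (cut 24): 2 → 8
  after op 2 (out-shuffle): 8 → 15
  after op 3 (out-shuffle): 15 → 29
  after op 4 (cut 11): 29 → 18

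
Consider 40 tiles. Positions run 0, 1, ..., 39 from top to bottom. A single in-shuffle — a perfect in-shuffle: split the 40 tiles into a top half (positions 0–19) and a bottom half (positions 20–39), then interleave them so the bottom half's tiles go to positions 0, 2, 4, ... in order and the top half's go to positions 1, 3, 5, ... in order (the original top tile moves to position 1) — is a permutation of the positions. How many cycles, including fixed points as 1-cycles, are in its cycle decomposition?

Trace each unvisited position around until it returns:
(0 1 3 7 15 31 ... len 20) (2 5 11 23 6 13 ... len 20)
2 cycles in total.

2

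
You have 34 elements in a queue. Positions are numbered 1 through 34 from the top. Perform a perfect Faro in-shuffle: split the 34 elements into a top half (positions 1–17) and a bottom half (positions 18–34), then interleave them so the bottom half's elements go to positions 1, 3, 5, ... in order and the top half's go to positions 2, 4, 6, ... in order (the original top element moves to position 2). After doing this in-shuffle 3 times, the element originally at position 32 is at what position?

Track the element's position through each in-shuffle:
32 → 29 → 23 → 11

11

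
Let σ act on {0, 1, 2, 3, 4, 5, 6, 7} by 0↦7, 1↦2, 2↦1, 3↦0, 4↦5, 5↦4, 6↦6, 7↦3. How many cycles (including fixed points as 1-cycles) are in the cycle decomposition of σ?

Cycle decomposition: (0 7 3) (1 2) (4 5) (6).
4 cycles.

4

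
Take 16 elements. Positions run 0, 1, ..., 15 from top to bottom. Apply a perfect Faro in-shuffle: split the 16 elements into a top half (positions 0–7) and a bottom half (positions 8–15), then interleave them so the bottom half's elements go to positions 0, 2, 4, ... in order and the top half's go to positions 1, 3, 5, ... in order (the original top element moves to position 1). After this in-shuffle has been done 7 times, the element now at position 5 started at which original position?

Work backwards from position 5, undoing one in-shuffle at a time:
5 ← 2 ← 9 ← 4 ← 10 ← 13 ← 6 ← 11
So the element now at position 5 started at position 11.

11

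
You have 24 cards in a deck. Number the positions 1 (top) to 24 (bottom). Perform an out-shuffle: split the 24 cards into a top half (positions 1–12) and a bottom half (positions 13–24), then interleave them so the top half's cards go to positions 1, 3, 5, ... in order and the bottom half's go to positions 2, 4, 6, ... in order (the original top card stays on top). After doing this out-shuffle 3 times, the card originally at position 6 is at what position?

18

Track the card's position through each out-shuffle:
6 → 11 → 21 → 18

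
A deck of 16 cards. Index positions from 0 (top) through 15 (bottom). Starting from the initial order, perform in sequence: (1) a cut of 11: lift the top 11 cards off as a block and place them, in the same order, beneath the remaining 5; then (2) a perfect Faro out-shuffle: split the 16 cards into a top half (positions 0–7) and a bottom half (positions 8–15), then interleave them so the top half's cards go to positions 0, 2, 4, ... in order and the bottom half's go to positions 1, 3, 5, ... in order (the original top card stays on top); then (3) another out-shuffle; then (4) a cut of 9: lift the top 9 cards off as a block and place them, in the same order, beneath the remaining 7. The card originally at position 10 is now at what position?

Track the card from position 10 forward through each operation:
  after op 1 (cut 11): 10 → 15
  after op 2 (out-shuffle): 15 → 15
  after op 3 (out-shuffle): 15 → 15
  after op 4 (cut 9): 15 → 6

6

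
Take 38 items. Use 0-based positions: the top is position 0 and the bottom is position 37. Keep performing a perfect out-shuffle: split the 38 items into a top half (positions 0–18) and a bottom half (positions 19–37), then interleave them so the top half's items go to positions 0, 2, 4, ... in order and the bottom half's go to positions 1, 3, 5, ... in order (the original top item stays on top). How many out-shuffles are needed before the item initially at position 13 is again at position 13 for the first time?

Follow position 13 under repeated out-shuffles:
13 → 26 → 15 → 30 → 23 → 9 → 18 → 36 → ... → 13 (length 36)
It first returns after 36 out-shuffles.

36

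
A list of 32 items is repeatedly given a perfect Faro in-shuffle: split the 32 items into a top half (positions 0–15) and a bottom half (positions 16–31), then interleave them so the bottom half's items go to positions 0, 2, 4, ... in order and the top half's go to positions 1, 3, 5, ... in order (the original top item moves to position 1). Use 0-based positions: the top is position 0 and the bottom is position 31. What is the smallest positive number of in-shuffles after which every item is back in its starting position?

10

The in-shuffle permutes the 32 positions with cycle lengths [2, 10, 10, 10].
Every item is home exactly when every cycle has completed a whole number of laps, i.e. after lcm(2, 10) = 10 in-shuffles.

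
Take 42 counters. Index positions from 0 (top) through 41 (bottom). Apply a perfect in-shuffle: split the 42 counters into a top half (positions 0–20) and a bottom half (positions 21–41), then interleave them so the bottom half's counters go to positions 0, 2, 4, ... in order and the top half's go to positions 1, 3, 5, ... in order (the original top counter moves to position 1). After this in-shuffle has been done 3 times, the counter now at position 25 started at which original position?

Work backwards from position 25, undoing one in-shuffle at a time:
25 ← 12 ← 27 ← 13
So the counter now at position 25 started at position 13.

13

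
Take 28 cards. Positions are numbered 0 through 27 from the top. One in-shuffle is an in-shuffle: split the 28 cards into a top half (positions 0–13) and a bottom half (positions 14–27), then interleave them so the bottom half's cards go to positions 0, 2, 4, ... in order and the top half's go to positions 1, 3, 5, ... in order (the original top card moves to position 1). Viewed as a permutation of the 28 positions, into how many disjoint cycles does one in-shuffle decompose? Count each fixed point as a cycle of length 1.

Trace each unvisited position around until it returns:
(0 1 3 7 15 2 ... len 28)
1 cycle in total.

1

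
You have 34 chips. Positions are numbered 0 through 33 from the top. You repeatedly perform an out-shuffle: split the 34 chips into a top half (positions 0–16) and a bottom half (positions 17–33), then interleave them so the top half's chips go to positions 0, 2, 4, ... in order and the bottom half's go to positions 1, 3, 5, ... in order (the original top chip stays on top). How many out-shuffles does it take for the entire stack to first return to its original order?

The out-shuffle permutes the 34 positions with cycle lengths [1, 1, 2, 10, 10, 10].
Every chip is home exactly when every cycle has completed a whole number of laps, i.e. after lcm(1, 2, 10) = 10 out-shuffles.

10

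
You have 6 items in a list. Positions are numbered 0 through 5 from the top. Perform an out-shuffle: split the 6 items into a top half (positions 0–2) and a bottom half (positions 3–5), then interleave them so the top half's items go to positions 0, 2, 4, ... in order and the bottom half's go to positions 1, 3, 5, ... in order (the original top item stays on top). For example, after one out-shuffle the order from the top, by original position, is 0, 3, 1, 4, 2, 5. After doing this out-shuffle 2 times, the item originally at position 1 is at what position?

Track the item's position through each out-shuffle:
1 → 2 → 4

4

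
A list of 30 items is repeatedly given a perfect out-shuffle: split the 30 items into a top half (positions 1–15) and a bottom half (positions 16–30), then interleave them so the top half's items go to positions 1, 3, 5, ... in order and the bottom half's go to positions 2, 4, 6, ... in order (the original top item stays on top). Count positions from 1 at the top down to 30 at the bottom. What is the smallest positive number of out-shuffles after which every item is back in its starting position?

The out-shuffle permutes the 30 positions with cycle lengths [1, 1, 28].
Every item is home exactly when every cycle has completed a whole number of laps, i.e. after lcm(1, 28) = 28 out-shuffles.

28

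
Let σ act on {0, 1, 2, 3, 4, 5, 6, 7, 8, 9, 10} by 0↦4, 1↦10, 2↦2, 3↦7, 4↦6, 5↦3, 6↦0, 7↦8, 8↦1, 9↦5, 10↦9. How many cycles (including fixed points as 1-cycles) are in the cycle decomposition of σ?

Cycle decomposition: (0 4 6) (1 10 9 5 3 7 8) (2).
3 cycles.

3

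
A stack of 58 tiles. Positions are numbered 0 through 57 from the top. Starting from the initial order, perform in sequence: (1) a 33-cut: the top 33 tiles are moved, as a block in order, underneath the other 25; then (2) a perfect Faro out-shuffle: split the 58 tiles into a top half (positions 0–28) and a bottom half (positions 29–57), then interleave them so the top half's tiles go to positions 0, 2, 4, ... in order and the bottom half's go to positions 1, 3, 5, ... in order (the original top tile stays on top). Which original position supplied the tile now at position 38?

52

Undo the operations in reverse order, starting from position 38:
  undo op 2 (out-shuffle, from top half): 38 ← 19
  undo op 1 (cut 33): 19 ← 52
So the tile at position 38 came from original position 52.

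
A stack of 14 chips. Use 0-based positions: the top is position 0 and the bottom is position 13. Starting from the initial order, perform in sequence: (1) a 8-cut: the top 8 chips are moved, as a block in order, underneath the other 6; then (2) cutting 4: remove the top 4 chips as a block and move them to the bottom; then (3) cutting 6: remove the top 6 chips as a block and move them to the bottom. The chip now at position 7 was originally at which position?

Undo the operations in reverse order, starting from position 7:
  undo op 3 (cut 6): 7 ← 13
  undo op 2 (cut 4): 13 ← 3
  undo op 1 (cut 8): 3 ← 11
So the chip at position 7 came from original position 11.

11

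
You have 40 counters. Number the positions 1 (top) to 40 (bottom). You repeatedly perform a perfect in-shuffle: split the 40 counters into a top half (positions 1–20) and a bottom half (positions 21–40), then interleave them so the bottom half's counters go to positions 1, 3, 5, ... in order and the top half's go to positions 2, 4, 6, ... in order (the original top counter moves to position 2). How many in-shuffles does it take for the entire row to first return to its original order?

20

The in-shuffle permutes the 40 positions with cycle lengths [20, 20].
Every counter is home exactly when every cycle has completed a whole number of laps, i.e. after lcm(20) = 20 in-shuffles.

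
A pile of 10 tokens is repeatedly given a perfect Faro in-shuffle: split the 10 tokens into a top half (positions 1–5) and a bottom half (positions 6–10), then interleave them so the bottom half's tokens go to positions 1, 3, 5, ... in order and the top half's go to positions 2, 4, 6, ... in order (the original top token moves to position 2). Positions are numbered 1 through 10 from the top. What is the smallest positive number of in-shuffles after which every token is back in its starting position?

10

The in-shuffle permutes the 10 positions with cycle lengths [10].
Every token is home exactly when every cycle has completed a whole number of laps, i.e. after lcm(10) = 10 in-shuffles.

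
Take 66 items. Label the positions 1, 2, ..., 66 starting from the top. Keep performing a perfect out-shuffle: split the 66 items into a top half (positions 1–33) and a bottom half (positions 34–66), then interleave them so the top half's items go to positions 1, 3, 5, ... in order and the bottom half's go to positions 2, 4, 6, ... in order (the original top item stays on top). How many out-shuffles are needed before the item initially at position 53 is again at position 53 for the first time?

4

Follow position 53 under repeated out-shuffles:
53 → 40 → 14 → 27 → 53
It first returns after 4 out-shuffles.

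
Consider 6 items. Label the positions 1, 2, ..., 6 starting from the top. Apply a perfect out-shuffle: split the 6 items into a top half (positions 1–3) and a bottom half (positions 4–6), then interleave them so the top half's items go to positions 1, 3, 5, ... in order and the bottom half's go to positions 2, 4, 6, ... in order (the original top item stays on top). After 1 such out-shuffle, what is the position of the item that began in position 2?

3

Track the item's position through each out-shuffle:
2 → 3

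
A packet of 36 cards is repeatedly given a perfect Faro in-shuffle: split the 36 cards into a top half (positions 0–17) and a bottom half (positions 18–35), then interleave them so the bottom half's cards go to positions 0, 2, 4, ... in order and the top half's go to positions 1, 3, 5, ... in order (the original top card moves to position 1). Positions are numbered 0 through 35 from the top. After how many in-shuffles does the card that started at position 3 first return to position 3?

Follow position 3 under repeated in-shuffles:
3 → 7 → 15 → 31 → 26 → 16 → 33 → 30 → ... → 3 (length 36)
It first returns after 36 in-shuffles.

36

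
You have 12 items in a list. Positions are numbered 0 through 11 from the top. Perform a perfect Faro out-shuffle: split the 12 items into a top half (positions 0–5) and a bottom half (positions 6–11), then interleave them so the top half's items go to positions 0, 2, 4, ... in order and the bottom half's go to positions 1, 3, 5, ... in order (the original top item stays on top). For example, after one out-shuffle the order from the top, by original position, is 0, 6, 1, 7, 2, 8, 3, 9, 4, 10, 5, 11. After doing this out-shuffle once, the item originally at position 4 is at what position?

Track the item's position through each out-shuffle:
4 → 8

8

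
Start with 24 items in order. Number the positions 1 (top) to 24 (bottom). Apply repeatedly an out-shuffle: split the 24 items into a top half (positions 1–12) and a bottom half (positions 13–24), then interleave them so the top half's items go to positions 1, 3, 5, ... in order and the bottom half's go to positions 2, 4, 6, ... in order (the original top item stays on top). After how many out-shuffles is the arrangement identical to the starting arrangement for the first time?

11

The out-shuffle permutes the 24 positions with cycle lengths [1, 1, 11, 11].
Every item is home exactly when every cycle has completed a whole number of laps, i.e. after lcm(1, 11) = 11 out-shuffles.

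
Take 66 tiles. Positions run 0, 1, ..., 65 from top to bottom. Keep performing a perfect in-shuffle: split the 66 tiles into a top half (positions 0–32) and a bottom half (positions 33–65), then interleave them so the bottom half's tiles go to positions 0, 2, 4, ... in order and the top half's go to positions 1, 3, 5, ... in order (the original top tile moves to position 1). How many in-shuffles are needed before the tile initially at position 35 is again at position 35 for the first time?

66

Follow position 35 under repeated in-shuffles:
35 → 4 → 9 → 19 → 39 → 12 → 25 → 51 → ... → 35 (length 66)
It first returns after 66 in-shuffles.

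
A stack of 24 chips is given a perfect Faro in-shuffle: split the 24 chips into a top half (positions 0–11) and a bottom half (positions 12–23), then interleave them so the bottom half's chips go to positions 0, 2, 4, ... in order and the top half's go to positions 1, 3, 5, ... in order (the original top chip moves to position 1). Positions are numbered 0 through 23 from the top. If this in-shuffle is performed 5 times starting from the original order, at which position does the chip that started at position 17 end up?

Track the chip's position through each in-shuffle:
17 → 10 → 21 → 18 → 12 → 0

0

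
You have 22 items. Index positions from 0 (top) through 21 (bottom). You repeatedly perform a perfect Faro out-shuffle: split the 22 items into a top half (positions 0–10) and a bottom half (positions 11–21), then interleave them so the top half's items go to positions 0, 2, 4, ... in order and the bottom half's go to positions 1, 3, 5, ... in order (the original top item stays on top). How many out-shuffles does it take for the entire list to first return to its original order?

The out-shuffle permutes the 22 positions with cycle lengths [1, 1, 2, 3, 3, 6, 6].
Every item is home exactly when every cycle has completed a whole number of laps, i.e. after lcm(1, 2, 3, 6) = 6 out-shuffles.

6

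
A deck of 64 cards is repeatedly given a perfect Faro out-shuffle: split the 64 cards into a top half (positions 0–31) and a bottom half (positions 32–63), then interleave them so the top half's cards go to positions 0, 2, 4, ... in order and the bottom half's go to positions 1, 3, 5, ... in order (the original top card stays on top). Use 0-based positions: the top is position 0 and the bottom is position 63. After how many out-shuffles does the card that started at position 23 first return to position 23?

Follow position 23 under repeated out-shuffles:
23 → 46 → 29 → 58 → 53 → 43 → 23
It first returns after 6 out-shuffles.

6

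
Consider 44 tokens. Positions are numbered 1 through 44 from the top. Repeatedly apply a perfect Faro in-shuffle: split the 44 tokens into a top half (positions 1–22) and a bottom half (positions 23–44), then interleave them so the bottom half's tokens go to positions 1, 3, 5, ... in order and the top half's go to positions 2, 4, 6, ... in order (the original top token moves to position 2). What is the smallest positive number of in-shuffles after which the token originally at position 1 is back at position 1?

12

Follow position 1 under repeated in-shuffles:
1 → 2 → 4 → 8 → 16 → 32 → 19 → 38 → 31 → 17 → 34 → 23 → 1
It first returns after 12 in-shuffles.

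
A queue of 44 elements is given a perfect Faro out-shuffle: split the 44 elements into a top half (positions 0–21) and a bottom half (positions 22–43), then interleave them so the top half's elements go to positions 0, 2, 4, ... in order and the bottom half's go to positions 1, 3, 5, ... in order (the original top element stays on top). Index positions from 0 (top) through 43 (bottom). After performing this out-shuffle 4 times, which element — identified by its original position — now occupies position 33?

37

Work backwards from position 33, undoing one out-shuffle at a time:
33 ← 38 ← 19 ← 31 ← 37
So the element now at position 33 started at position 37.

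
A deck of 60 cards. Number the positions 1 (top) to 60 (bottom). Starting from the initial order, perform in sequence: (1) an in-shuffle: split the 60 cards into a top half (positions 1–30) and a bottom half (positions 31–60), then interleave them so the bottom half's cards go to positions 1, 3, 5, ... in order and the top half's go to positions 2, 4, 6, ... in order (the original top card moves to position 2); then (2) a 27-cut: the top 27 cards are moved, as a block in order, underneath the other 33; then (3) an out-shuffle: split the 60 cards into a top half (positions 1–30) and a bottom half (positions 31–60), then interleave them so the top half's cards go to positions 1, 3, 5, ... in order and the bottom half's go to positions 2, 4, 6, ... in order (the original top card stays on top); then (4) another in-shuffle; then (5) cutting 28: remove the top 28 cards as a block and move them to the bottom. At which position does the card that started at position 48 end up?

2

Track the card from position 48 forward through each operation:
  after op 1 (in-shuffle): 48 → 35
  after op 2 (cut 27): 35 → 8
  after op 3 (out-shuffle): 8 → 15
  after op 4 (in-shuffle): 15 → 30
  after op 5 (cut 28): 30 → 2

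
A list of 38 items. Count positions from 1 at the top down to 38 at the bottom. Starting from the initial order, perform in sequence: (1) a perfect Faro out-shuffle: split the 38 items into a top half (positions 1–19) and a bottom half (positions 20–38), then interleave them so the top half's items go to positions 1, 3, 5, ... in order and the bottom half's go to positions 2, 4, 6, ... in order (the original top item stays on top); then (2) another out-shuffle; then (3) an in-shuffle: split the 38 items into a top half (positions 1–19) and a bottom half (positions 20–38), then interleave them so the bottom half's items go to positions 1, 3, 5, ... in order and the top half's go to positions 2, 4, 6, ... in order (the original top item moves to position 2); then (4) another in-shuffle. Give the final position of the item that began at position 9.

15

Track the item from position 9 forward through each operation:
  after op 1 (out-shuffle): 9 → 17
  after op 2 (out-shuffle): 17 → 33
  after op 3 (in-shuffle): 33 → 27
  after op 4 (in-shuffle): 27 → 15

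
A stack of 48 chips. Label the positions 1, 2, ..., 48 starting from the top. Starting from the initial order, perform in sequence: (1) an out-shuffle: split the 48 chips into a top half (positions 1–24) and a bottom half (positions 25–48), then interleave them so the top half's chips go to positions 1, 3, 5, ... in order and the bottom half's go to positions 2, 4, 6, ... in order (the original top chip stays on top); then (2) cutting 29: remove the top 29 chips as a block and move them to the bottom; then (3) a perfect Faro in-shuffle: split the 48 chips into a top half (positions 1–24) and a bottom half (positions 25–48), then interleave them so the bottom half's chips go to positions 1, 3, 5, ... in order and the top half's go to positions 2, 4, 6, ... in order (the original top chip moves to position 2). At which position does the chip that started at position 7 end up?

15

Track the chip from position 7 forward through each operation:
  after op 1 (out-shuffle): 7 → 13
  after op 2 (cut 29): 13 → 32
  after op 3 (in-shuffle): 32 → 15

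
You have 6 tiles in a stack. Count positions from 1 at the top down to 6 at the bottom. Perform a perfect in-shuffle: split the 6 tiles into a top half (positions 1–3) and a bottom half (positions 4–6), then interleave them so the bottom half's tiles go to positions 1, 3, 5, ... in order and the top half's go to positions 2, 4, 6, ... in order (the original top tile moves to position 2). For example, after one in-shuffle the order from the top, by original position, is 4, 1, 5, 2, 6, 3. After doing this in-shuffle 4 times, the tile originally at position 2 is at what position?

Track the tile's position through each in-shuffle:
2 → 4 → 1 → 2 → 4

4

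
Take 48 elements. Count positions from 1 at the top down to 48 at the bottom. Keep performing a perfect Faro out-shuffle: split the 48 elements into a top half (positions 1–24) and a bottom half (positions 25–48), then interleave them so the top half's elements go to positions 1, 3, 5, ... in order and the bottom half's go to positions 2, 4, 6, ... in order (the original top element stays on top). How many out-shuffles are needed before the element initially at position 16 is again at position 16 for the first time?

Follow position 16 under repeated out-shuffles:
16 → 31 → 14 → 27 → 6 → 11 → 21 → 41 → ... → 16 (length 23)
It first returns after 23 out-shuffles.

23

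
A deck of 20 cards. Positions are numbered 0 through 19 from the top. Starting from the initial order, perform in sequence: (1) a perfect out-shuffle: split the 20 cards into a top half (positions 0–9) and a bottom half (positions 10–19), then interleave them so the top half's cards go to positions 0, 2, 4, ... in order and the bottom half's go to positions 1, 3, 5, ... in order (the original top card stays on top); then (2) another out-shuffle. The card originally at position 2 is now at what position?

8

Track the card from position 2 forward through each operation:
  after op 1 (out-shuffle): 2 → 4
  after op 2 (out-shuffle): 4 → 8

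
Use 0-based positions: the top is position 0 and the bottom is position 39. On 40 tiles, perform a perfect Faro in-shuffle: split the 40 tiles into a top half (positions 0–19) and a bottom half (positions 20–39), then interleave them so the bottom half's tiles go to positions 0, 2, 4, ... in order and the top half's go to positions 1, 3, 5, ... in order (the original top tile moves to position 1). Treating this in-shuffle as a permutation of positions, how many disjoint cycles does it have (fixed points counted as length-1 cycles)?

Trace each unvisited position around until it returns:
(0 1 3 7 15 31 ... len 20) (2 5 11 23 6 13 ... len 20)
2 cycles in total.

2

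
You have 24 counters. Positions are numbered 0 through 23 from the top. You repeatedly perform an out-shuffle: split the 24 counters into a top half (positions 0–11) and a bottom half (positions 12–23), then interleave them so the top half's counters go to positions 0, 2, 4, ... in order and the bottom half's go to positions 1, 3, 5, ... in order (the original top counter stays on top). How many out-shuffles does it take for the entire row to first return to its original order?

The out-shuffle permutes the 24 positions with cycle lengths [1, 1, 11, 11].
Every counter is home exactly when every cycle has completed a whole number of laps, i.e. after lcm(1, 11) = 11 out-shuffles.

11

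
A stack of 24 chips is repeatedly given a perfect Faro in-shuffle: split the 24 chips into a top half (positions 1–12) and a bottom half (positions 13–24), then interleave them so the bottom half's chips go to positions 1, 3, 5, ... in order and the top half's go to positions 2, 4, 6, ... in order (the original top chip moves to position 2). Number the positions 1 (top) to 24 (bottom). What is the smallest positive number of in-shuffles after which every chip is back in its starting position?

The in-shuffle permutes the 24 positions with cycle lengths [4, 20].
Every chip is home exactly when every cycle has completed a whole number of laps, i.e. after lcm(4, 20) = 20 in-shuffles.

20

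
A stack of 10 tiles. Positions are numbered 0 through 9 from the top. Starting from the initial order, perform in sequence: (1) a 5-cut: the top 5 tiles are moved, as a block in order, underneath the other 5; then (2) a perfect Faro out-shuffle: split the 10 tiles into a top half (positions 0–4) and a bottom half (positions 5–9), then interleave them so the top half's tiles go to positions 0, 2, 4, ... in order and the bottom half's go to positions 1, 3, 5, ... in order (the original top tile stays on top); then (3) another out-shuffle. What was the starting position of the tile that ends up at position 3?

Undo the operations in reverse order, starting from position 3:
  undo op 3 (out-shuffle, from bottom half): 3 ← 6
  undo op 2 (out-shuffle, from top half): 6 ← 3
  undo op 1 (cut 5): 3 ← 8
So the tile at position 3 came from original position 8.

8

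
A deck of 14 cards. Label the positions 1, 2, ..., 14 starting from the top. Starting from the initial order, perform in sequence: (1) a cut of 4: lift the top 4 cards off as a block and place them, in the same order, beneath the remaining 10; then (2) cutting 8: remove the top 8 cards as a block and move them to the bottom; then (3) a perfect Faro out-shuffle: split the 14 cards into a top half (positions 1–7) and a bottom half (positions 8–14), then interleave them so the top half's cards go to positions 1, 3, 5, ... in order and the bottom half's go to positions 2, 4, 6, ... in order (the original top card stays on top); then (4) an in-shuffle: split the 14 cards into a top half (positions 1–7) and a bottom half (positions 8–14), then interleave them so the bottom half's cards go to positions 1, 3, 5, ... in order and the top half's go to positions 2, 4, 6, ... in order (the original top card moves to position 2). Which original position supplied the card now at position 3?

Undo the operations in reverse order, starting from position 3:
  undo op 4 (in-shuffle, from bottom half): 3 ← 9
  undo op 3 (out-shuffle, from top half): 9 ← 5
  undo op 2 (cut 8): 5 ← 13
  undo op 1 (cut 4): 13 ← 3
So the card at position 3 came from original position 3.

3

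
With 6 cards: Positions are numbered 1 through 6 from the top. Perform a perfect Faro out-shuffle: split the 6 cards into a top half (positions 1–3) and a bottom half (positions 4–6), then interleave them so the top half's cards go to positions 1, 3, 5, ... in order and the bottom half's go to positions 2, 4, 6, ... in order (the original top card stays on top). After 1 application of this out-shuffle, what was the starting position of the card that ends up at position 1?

1

Work backwards from position 1, undoing one out-shuffle at a time:
1 ← 1
So the card now at position 1 started at position 1.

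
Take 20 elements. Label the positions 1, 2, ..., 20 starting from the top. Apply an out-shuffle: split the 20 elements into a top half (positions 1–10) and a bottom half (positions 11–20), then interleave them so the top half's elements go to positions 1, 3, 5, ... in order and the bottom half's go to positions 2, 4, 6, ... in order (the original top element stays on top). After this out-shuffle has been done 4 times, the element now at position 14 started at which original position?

Work backwards from position 14, undoing one out-shuffle at a time:
14 ← 17 ← 9 ← 5 ← 3
So the element now at position 14 started at position 3.

3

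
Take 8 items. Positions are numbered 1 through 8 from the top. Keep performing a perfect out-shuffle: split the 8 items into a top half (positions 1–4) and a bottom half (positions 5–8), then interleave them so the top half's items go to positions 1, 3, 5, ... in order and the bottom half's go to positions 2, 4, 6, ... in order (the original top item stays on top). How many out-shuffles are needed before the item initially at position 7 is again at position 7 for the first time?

Follow position 7 under repeated out-shuffles:
7 → 6 → 4 → 7
It first returns after 3 out-shuffles.

3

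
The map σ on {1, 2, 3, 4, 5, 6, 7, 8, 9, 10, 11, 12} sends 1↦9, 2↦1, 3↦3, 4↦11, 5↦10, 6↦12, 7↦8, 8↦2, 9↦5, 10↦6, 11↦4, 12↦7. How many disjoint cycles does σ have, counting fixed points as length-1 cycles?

Cycle decomposition: (1 9 5 10 6 12 7 8 2) (3) (4 11).
3 cycles.

3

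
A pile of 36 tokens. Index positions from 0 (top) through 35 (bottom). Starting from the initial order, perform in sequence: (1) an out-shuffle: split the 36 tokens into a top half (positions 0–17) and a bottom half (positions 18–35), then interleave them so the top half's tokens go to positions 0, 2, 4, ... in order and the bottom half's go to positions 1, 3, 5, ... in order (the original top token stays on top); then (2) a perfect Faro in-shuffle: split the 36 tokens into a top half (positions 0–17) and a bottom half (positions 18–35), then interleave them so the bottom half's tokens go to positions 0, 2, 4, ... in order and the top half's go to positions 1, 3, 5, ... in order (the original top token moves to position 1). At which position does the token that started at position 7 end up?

Track the token from position 7 forward through each operation:
  after op 1 (out-shuffle): 7 → 14
  after op 2 (in-shuffle): 14 → 29

29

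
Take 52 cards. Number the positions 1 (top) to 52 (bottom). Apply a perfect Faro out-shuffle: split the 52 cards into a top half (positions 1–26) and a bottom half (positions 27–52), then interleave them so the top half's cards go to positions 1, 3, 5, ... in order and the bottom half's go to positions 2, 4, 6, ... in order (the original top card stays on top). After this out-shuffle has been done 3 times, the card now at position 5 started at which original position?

Work backwards from position 5, undoing one out-shuffle at a time:
5 ← 3 ← 2 ← 27
So the card now at position 5 started at position 27.

27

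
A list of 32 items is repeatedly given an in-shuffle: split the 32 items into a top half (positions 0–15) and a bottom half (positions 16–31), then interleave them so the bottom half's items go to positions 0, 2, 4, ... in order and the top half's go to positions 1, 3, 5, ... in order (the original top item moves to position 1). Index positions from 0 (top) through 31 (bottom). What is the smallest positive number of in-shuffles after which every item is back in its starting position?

10

The in-shuffle permutes the 32 positions with cycle lengths [2, 10, 10, 10].
Every item is home exactly when every cycle has completed a whole number of laps, i.e. after lcm(2, 10) = 10 in-shuffles.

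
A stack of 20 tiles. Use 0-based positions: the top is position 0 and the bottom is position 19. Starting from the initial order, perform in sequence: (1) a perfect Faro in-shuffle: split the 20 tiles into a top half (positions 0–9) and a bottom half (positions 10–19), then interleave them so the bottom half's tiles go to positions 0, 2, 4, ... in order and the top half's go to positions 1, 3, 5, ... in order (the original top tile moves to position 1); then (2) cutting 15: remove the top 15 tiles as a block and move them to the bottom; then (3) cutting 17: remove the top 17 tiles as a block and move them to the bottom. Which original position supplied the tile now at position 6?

Undo the operations in reverse order, starting from position 6:
  undo op 3 (cut 17): 6 ← 3
  undo op 2 (cut 15): 3 ← 18
  undo op 1 (in-shuffle, from bottom half): 18 ← 19
So the tile at position 6 came from original position 19.

19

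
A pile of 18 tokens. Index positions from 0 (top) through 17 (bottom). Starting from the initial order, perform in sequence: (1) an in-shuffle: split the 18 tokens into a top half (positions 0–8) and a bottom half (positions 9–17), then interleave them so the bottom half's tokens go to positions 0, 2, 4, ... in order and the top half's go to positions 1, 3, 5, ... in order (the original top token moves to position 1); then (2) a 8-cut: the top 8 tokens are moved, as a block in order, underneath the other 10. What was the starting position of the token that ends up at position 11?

Undo the operations in reverse order, starting from position 11:
  undo op 2 (cut 8): 11 ← 1
  undo op 1 (in-shuffle, from top half): 1 ← 0
So the token at position 11 came from original position 0.

0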